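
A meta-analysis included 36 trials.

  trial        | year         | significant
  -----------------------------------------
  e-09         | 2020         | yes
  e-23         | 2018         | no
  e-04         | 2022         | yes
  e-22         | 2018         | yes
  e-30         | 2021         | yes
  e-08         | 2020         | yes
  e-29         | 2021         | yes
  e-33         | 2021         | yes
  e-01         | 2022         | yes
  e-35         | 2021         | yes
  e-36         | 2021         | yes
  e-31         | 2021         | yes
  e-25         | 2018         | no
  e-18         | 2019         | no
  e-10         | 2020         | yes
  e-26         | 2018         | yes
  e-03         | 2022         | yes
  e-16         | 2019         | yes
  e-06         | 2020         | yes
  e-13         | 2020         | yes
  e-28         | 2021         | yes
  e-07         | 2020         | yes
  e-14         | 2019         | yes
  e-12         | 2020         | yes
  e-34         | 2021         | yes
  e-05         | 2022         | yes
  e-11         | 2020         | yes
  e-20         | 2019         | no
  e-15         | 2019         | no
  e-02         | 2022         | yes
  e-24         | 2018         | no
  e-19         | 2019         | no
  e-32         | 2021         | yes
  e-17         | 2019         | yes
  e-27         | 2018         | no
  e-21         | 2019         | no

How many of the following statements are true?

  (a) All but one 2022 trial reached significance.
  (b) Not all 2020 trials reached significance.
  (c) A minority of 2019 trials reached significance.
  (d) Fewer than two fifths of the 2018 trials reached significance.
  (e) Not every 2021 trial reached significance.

(a) 2022: |A| = 5, |A ∩ B| = 5; needs |A ∖ B| = 1 — false.
(b) 2020: |A| = 8, |A ∩ B| = 8; needs A ⊄ B (|A ∖ B| ≥ 1) — false.
(c) 2019: |A| = 8, |A ∩ B| = 3; needs |A ∩ B| < |A ∖ B| — true.
(d) 2018: |A| = 6, |A ∩ B| = 2; needs |A ∩ B| / |A| < 2/5 — true.
(e) 2021: |A| = 9, |A ∩ B| = 9; needs A ⊄ B (|A ∖ B| ≥ 1) — false.

2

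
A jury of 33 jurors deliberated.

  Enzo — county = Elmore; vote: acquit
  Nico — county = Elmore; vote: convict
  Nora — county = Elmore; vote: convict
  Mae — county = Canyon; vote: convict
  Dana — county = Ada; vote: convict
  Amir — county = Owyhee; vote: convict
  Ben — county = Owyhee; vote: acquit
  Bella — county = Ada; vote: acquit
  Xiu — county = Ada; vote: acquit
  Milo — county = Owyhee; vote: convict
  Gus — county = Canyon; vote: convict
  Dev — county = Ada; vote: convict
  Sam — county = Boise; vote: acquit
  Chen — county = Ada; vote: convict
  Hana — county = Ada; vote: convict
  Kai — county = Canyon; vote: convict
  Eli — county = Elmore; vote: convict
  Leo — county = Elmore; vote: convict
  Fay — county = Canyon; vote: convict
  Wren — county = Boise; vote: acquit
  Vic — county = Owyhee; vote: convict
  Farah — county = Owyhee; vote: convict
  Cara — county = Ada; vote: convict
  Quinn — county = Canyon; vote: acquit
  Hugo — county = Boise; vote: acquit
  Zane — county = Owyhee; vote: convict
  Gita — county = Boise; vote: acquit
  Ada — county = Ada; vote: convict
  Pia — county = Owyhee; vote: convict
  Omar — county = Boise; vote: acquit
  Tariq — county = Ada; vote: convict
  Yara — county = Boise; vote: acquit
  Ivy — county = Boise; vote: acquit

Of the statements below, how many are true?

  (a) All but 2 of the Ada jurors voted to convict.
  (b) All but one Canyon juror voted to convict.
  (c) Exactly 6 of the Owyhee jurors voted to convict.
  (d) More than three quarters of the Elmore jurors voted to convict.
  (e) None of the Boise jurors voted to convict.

5

(a) Ada: |A| = 9, |A ∩ B| = 7; needs |A ∖ B| = 2 — true.
(b) Canyon: |A| = 5, |A ∩ B| = 4; needs |A ∖ B| = 1 — true.
(c) Owyhee: |A| = 7, |A ∩ B| = 6; needs |A ∩ B| = 6 — true.
(d) Elmore: |A| = 5, |A ∩ B| = 4; needs |A ∩ B| / |A| > 3/4 — true.
(e) Boise: |A| = 7, |A ∩ B| = 0; needs A ∩ B = ∅ (|A ∩ B| = 0) — true.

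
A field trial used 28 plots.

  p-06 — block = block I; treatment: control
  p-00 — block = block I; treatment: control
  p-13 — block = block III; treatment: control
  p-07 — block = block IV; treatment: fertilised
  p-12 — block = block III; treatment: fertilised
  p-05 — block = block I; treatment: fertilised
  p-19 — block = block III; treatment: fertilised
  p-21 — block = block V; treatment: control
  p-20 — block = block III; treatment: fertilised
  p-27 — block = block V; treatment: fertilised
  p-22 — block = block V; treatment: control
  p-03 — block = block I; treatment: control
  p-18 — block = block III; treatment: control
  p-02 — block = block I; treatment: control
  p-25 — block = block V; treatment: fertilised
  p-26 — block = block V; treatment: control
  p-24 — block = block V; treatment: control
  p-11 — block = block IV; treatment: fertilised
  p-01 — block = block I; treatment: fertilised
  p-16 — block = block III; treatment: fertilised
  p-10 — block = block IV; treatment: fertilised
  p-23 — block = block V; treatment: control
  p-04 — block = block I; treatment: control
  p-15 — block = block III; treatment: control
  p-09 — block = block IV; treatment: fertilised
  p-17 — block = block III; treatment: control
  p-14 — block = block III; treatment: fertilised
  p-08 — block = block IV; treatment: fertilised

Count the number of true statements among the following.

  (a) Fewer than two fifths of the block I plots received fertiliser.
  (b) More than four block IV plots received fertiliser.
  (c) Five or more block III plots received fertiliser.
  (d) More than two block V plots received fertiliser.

3

(a) block I: |A| = 7, |A ∩ B| = 2; needs |A ∩ B| / |A| < 2/5 — true.
(b) block IV: |A| = 5, |A ∩ B| = 5; needs |A ∩ B| > 4 — true.
(c) block III: |A| = 9, |A ∩ B| = 5; needs |A ∩ B| ≥ 5 — true.
(d) block V: |A| = 7, |A ∩ B| = 2; needs |A ∩ B| > 2 — false.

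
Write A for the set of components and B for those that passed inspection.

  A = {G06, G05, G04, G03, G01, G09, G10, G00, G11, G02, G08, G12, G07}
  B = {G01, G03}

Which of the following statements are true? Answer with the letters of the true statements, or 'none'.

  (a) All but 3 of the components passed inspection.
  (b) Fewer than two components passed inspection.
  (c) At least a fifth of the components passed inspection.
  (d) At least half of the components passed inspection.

|A| = 13, |A ∩ B| = 2, |A ∖ B| = 11.
(a) |A ∖ B| = 3: fails.
(b) |A ∩ B| < 2: fails.
(c) |A ∩ B| / |A| ≥ 1/5: fails.
(d) |A ∩ B| ≥ |A ∖ B|: fails.

none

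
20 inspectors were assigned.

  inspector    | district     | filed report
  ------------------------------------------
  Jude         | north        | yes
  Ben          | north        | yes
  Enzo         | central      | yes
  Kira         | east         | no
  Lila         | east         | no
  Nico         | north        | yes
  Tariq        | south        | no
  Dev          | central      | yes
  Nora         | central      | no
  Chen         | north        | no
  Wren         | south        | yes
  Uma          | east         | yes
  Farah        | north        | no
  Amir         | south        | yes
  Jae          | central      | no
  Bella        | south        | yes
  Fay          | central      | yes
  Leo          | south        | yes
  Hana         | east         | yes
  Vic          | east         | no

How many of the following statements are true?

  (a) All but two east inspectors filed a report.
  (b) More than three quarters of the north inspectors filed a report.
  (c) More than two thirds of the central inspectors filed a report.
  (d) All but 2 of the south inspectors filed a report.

0

(a) east: |A| = 5, |A ∩ B| = 2; needs |A ∖ B| = 2 — false.
(b) north: |A| = 5, |A ∩ B| = 3; needs |A ∩ B| / |A| > 3/4 — false.
(c) central: |A| = 5, |A ∩ B| = 3; needs |A ∩ B| / |A| > 2/3 — false.
(d) south: |A| = 5, |A ∩ B| = 4; needs |A ∖ B| = 2 — false.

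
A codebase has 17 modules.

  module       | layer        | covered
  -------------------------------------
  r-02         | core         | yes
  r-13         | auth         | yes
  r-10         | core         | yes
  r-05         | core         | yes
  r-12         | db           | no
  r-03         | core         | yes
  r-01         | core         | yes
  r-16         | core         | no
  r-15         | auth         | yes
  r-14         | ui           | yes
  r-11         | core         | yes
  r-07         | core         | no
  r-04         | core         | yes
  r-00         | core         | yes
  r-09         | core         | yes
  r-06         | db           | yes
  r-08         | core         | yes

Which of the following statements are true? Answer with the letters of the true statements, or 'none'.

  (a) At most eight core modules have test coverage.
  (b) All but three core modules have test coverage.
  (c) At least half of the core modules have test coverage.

|A| = 12, |A ∩ B| = 10, |A ∖ B| = 2.
(a) |A ∩ B| ≤ 8: fails.
(b) |A ∖ B| = 3: fails.
(c) |A ∩ B| ≥ |A ∖ B|: holds.

(c)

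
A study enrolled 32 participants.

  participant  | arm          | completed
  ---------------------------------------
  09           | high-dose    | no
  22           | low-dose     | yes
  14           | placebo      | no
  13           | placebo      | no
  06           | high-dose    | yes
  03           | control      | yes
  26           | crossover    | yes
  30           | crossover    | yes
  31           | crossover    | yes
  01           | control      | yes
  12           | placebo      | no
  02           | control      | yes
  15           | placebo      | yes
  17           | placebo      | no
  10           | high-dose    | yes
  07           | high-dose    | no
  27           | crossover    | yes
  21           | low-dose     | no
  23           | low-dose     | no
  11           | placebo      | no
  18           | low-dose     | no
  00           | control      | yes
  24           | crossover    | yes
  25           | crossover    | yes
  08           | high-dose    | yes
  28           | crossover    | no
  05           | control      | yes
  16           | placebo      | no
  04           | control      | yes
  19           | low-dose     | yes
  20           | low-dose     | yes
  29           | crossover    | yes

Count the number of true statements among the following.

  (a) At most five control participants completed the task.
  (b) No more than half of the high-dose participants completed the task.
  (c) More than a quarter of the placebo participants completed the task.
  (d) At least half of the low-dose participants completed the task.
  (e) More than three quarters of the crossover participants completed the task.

2

(a) control: |A| = 6, |A ∩ B| = 6; needs |A ∩ B| ≤ 5 — false.
(b) high-dose: |A| = 5, |A ∩ B| = 3; needs |A ∩ B| ≤ |A ∖ B| — false.
(c) placebo: |A| = 7, |A ∩ B| = 1; needs |A ∩ B| / |A| > 1/4 — false.
(d) low-dose: |A| = 6, |A ∩ B| = 3; needs |A ∩ B| ≥ |A ∖ B| — true.
(e) crossover: |A| = 8, |A ∩ B| = 7; needs |A ∩ B| / |A| > 3/4 — true.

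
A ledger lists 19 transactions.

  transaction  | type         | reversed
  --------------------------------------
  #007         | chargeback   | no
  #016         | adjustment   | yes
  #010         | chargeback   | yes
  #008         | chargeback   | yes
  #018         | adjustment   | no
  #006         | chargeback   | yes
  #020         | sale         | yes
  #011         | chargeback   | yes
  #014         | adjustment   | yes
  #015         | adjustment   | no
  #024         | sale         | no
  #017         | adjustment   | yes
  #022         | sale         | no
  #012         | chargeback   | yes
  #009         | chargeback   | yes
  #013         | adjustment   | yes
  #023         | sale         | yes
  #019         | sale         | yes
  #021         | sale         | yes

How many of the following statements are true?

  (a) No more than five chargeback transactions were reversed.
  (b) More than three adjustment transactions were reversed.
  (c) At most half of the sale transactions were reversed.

(a) chargeback: |A| = 7, |A ∩ B| = 6; needs |A ∩ B| ≤ 5 — false.
(b) adjustment: |A| = 6, |A ∩ B| = 4; needs |A ∩ B| > 3 — true.
(c) sale: |A| = 6, |A ∩ B| = 4; needs |A ∩ B| ≤ |A ∖ B| — false.

1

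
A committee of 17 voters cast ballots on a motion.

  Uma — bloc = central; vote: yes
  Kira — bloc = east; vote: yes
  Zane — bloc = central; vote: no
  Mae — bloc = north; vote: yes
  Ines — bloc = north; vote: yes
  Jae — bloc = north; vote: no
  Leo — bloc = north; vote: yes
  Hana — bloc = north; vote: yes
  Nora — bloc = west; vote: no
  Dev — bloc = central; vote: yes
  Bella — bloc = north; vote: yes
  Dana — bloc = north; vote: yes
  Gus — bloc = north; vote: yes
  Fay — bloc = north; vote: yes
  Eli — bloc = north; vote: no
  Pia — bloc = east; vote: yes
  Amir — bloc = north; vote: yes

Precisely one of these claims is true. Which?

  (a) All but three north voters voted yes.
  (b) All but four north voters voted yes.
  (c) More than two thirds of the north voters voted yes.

|A| = 11, |A ∩ B| = 9, |A ∖ B| = 2.
(a) requires |A ∖ B| = 3: false.
(b) requires |A ∖ B| = 4: false.
(c) requires |A ∩ B| / |A| > 2/3: true.

(c)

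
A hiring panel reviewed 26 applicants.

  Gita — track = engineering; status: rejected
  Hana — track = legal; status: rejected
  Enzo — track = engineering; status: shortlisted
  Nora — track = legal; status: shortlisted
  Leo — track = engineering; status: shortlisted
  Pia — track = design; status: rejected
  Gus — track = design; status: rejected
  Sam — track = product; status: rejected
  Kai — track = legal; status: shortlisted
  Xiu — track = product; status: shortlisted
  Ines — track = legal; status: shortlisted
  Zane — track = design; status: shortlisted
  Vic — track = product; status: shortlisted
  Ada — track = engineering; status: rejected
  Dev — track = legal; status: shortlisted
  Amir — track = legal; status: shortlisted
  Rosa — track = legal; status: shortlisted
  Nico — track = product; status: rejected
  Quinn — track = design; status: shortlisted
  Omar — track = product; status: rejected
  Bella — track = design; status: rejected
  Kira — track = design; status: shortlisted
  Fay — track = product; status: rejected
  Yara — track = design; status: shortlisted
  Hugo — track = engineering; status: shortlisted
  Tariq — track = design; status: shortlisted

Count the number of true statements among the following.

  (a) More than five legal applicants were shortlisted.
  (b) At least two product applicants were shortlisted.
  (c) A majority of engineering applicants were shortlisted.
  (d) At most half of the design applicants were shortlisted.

3

(a) legal: |A| = 7, |A ∩ B| = 6; needs |A ∩ B| > 5 — true.
(b) product: |A| = 6, |A ∩ B| = 2; needs |A ∩ B| ≥ 2 — true.
(c) engineering: |A| = 5, |A ∩ B| = 3; needs |A ∩ B| > |A ∖ B| — true.
(d) design: |A| = 8, |A ∩ B| = 5; needs |A ∩ B| ≤ |A ∖ B| — false.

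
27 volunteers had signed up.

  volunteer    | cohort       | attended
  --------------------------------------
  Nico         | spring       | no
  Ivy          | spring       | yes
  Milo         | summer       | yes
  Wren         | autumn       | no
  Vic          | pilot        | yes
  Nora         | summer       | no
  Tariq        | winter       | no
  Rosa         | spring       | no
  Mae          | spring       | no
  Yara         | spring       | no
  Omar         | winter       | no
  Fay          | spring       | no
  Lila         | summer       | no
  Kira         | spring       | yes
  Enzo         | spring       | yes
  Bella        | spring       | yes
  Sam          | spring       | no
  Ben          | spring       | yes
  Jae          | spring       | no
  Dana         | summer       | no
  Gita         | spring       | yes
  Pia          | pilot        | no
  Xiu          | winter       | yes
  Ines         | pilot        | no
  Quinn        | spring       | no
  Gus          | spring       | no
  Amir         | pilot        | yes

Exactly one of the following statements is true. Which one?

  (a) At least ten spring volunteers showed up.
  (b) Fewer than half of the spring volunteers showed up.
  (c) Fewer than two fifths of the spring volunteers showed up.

(b)

|A| = 15, |A ∩ B| = 6, |A ∖ B| = 9.
(a) requires |A ∩ B| ≥ 10: false.
(b) requires |A ∩ B| < |A ∖ B|: true.
(c) requires |A ∩ B| / |A| < 2/5: false.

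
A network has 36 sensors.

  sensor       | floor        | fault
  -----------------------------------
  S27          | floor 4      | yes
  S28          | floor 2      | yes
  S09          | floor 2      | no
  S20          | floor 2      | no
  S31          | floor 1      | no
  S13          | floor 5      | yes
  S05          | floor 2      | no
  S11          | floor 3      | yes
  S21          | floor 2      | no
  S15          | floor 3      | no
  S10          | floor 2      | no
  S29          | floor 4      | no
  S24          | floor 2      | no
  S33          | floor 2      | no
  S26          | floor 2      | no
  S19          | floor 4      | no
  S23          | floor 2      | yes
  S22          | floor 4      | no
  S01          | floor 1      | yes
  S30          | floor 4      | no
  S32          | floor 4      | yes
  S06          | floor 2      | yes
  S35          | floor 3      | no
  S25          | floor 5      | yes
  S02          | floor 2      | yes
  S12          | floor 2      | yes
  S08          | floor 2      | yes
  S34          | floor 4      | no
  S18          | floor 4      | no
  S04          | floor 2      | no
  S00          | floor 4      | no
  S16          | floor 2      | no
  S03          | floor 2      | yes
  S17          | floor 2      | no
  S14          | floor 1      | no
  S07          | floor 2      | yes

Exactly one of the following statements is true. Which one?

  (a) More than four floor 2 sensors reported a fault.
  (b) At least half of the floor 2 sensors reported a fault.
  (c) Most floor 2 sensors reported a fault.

|A| = 19, |A ∩ B| = 8, |A ∖ B| = 11.
(a) requires |A ∩ B| > 4: true.
(b) requires |A ∩ B| ≥ |A ∖ B|: false.
(c) requires |A ∩ B| > |A ∖ B|: false.

(a)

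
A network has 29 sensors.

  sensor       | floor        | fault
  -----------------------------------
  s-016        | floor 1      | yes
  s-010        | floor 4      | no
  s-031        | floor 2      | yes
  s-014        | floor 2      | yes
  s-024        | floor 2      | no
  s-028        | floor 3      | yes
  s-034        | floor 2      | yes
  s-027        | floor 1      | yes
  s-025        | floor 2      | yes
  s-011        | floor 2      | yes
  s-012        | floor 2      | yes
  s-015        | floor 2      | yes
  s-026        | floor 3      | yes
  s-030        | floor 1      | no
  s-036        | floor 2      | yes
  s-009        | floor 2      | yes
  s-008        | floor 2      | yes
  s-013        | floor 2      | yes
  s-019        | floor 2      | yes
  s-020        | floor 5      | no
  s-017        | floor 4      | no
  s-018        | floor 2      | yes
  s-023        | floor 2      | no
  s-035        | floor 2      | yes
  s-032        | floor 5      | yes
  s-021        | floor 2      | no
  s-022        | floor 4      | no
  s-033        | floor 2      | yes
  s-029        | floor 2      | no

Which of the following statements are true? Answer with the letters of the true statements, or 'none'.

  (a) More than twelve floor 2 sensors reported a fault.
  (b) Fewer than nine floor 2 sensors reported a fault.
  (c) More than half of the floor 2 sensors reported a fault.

|A| = 19, |A ∩ B| = 15, |A ∖ B| = 4.
(a) |A ∩ B| > 12: holds.
(b) |A ∩ B| < 9: fails.
(c) |A ∩ B| > |A ∖ B|: holds.

(a), (c)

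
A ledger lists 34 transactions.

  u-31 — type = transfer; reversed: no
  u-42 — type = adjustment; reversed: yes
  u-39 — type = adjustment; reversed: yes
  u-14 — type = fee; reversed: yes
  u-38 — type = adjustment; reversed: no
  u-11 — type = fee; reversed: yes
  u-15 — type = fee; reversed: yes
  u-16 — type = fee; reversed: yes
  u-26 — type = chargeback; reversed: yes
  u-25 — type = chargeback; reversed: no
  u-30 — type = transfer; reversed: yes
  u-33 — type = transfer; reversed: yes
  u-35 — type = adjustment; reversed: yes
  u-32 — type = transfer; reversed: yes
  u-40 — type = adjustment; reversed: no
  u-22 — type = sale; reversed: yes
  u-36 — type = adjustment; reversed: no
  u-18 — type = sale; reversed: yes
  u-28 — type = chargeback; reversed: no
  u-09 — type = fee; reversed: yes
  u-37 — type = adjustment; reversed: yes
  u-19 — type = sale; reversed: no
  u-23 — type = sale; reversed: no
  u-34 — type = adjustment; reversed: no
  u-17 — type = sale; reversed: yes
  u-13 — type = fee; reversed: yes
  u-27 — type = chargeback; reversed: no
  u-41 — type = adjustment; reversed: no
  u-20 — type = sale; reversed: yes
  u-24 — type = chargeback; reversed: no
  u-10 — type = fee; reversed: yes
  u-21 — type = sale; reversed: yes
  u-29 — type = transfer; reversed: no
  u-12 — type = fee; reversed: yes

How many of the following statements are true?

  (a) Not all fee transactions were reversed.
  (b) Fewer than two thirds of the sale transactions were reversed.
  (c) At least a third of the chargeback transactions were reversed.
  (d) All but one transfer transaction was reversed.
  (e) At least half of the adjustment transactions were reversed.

0

(a) fee: |A| = 8, |A ∩ B| = 8; needs A ⊄ B (|A ∖ B| ≥ 1) — false.
(b) sale: |A| = 7, |A ∩ B| = 5; needs |A ∩ B| / |A| < 2/3 — false.
(c) chargeback: |A| = 5, |A ∩ B| = 1; needs |A ∩ B| / |A| ≥ 1/3 — false.
(d) transfer: |A| = 5, |A ∩ B| = 3; needs |A ∖ B| = 1 — false.
(e) adjustment: |A| = 9, |A ∩ B| = 4; needs |A ∩ B| ≥ |A ∖ B| — false.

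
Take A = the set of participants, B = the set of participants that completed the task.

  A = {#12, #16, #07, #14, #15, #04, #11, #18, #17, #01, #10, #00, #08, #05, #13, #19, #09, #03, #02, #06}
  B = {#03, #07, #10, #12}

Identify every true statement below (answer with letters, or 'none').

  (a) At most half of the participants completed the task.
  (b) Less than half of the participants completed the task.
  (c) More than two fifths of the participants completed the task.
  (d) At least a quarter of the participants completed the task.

|A| = 20, |A ∩ B| = 4, |A ∖ B| = 16.
(a) |A ∩ B| ≤ |A ∖ B|: holds.
(b) |A ∩ B| < |A ∖ B|: holds.
(c) |A ∩ B| / |A| > 2/5: fails.
(d) |A ∩ B| / |A| ≥ 1/4: fails.

(a), (b)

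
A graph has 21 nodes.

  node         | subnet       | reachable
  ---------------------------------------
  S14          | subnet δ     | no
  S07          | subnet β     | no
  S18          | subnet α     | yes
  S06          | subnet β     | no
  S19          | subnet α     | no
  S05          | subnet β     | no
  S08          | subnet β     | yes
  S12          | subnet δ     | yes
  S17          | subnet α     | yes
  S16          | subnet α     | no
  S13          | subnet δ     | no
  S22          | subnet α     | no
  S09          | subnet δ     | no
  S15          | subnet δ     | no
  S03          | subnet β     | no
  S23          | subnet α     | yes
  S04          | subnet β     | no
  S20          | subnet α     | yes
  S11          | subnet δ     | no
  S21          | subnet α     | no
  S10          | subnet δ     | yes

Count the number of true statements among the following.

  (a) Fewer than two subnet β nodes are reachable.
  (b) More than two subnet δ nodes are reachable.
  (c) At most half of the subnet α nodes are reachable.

(a) subnet β: |A| = 6, |A ∩ B| = 1; needs |A ∩ B| < 2 — true.
(b) subnet δ: |A| = 7, |A ∩ B| = 2; needs |A ∩ B| > 2 — false.
(c) subnet α: |A| = 8, |A ∩ B| = 4; needs |A ∩ B| ≤ |A ∖ B| — true.

2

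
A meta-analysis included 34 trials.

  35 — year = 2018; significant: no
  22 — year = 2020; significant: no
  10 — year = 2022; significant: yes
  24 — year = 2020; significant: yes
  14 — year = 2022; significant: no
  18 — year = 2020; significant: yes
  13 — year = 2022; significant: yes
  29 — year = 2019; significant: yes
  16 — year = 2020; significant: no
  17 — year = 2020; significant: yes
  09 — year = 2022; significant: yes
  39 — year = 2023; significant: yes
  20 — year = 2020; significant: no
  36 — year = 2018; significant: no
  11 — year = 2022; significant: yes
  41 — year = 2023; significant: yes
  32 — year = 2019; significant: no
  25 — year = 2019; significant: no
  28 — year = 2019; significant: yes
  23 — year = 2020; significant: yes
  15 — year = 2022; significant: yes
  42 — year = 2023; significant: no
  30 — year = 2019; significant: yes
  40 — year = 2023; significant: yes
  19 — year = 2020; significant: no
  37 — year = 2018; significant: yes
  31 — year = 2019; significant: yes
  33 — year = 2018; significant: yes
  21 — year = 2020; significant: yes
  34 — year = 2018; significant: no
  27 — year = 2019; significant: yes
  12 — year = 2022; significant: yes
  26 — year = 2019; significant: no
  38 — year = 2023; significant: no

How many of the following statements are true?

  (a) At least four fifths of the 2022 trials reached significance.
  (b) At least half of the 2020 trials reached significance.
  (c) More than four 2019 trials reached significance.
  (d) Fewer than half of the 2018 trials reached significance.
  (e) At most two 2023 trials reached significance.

4

(a) 2022: |A| = 7, |A ∩ B| = 6; needs |A ∩ B| / |A| ≥ 4/5 — true.
(b) 2020: |A| = 9, |A ∩ B| = 5; needs |A ∩ B| ≥ |A ∖ B| — true.
(c) 2019: |A| = 8, |A ∩ B| = 5; needs |A ∩ B| > 4 — true.
(d) 2018: |A| = 5, |A ∩ B| = 2; needs |A ∩ B| < |A ∖ B| — true.
(e) 2023: |A| = 5, |A ∩ B| = 3; needs |A ∩ B| ≤ 2 — false.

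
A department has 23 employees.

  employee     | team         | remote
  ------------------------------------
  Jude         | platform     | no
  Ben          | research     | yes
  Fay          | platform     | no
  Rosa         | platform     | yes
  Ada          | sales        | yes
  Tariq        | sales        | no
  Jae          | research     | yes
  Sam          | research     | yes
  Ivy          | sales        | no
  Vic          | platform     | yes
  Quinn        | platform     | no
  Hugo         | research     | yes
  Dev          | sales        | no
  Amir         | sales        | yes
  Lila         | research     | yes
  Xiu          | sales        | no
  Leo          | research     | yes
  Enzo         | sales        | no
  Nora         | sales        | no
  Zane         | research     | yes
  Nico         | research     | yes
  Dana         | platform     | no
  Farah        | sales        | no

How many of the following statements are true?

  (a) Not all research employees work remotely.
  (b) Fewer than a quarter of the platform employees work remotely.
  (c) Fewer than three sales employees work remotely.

1

(a) research: |A| = 8, |A ∩ B| = 8; needs A ⊄ B (|A ∖ B| ≥ 1) — false.
(b) platform: |A| = 6, |A ∩ B| = 2; needs |A ∩ B| / |A| < 1/4 — false.
(c) sales: |A| = 9, |A ∩ B| = 2; needs |A ∩ B| < 3 — true.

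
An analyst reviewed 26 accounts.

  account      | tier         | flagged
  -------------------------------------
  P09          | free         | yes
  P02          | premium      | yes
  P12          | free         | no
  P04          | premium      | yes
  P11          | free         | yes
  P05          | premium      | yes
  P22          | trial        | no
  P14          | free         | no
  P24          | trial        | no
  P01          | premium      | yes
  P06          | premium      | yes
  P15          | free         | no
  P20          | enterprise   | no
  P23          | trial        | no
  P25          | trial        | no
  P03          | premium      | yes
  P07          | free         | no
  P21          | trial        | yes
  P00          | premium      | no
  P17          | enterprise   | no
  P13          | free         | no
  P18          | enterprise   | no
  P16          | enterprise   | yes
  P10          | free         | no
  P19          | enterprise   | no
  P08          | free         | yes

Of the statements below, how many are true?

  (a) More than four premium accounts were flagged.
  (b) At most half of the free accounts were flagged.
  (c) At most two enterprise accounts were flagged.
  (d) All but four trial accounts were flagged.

4

(a) premium: |A| = 7, |A ∩ B| = 6; needs |A ∩ B| > 4 — true.
(b) free: |A| = 9, |A ∩ B| = 3; needs |A ∩ B| ≤ |A ∖ B| — true.
(c) enterprise: |A| = 5, |A ∩ B| = 1; needs |A ∩ B| ≤ 2 — true.
(d) trial: |A| = 5, |A ∩ B| = 1; needs |A ∖ B| = 4 — true.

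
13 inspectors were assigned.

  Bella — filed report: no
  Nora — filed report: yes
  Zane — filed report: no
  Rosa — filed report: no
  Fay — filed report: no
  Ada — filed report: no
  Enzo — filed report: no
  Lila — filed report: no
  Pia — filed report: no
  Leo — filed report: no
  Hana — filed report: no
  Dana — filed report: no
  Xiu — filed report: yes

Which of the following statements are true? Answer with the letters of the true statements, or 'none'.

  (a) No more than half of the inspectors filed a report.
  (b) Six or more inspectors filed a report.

(a)

|A| = 13, |A ∩ B| = 2, |A ∖ B| = 11.
(a) |A ∩ B| ≤ |A ∖ B|: holds.
(b) |A ∩ B| ≥ 6: fails.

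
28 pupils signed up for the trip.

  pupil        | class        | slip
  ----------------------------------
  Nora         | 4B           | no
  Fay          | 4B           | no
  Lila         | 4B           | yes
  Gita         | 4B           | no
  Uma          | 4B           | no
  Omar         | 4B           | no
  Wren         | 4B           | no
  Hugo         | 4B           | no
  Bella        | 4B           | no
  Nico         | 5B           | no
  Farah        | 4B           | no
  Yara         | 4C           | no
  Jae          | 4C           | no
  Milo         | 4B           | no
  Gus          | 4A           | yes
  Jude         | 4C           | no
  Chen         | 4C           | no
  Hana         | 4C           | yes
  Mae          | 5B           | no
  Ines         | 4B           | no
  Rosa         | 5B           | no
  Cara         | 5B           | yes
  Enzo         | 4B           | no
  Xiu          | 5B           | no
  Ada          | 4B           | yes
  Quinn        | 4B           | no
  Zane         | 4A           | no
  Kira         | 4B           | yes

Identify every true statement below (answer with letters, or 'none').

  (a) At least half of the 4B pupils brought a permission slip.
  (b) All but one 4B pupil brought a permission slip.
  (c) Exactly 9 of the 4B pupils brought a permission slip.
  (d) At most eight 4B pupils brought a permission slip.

(d)

|A| = 16, |A ∩ B| = 3, |A ∖ B| = 13.
(a) |A ∩ B| ≥ |A ∖ B|: fails.
(b) |A ∖ B| = 1: fails.
(c) |A ∩ B| = 9: fails.
(d) |A ∩ B| ≤ 8: holds.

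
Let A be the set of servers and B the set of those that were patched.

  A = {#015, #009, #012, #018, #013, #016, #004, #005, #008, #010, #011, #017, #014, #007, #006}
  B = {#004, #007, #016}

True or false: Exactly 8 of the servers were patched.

False

Truth condition: |A ∩ B| = 8.
|A| = 15, |A ∩ B| = 3, |A ∖ B| = 12.
|A ∩ B| = 3, so the statement is false.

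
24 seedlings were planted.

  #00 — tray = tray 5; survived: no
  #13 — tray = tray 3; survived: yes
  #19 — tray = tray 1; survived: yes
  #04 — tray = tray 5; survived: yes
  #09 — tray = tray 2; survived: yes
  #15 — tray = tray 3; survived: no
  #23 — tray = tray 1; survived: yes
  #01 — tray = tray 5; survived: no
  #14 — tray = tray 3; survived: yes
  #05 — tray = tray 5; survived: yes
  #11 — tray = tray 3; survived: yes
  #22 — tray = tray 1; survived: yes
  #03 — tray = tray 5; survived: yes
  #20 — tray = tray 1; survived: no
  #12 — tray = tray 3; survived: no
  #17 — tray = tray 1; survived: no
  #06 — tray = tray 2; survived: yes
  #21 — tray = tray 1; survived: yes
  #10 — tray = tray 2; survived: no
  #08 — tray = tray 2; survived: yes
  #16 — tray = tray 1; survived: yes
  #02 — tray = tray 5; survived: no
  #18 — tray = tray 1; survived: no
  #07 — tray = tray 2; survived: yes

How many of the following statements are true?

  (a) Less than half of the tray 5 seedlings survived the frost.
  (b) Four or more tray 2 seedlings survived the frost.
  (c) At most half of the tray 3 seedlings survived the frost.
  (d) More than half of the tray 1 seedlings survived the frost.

2

(a) tray 5: |A| = 6, |A ∩ B| = 3; needs |A ∩ B| < |A ∖ B| — false.
(b) tray 2: |A| = 5, |A ∩ B| = 4; needs |A ∩ B| ≥ 4 — true.
(c) tray 3: |A| = 5, |A ∩ B| = 3; needs |A ∩ B| ≤ |A ∖ B| — false.
(d) tray 1: |A| = 8, |A ∩ B| = 5; needs |A ∩ B| > |A ∖ B| — true.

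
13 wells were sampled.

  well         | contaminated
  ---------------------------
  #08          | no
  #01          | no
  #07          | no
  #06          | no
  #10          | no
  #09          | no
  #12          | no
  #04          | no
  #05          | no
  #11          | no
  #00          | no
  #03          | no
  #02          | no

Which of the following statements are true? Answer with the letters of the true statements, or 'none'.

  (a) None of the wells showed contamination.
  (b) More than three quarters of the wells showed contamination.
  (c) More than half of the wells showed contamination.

(a)

|A| = 13, |A ∩ B| = 0, |A ∖ B| = 13.
(a) A ∩ B = ∅ (|A ∩ B| = 0): holds.
(b) |A ∩ B| / |A| > 3/4: fails.
(c) |A ∩ B| > |A ∖ B|: fails.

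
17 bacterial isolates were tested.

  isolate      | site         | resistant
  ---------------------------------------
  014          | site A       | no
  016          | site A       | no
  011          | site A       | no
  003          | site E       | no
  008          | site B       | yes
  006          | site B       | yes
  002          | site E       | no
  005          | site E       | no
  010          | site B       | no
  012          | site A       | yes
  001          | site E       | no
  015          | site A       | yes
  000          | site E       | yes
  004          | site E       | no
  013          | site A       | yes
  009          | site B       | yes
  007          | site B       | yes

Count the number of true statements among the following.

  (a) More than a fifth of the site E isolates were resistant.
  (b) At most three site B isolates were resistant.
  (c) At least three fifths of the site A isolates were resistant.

0

(a) site E: |A| = 6, |A ∩ B| = 1; needs |A ∩ B| / |A| > 1/5 — false.
(b) site B: |A| = 5, |A ∩ B| = 4; needs |A ∩ B| ≤ 3 — false.
(c) site A: |A| = 6, |A ∩ B| = 3; needs |A ∩ B| / |A| ≥ 3/5 — false.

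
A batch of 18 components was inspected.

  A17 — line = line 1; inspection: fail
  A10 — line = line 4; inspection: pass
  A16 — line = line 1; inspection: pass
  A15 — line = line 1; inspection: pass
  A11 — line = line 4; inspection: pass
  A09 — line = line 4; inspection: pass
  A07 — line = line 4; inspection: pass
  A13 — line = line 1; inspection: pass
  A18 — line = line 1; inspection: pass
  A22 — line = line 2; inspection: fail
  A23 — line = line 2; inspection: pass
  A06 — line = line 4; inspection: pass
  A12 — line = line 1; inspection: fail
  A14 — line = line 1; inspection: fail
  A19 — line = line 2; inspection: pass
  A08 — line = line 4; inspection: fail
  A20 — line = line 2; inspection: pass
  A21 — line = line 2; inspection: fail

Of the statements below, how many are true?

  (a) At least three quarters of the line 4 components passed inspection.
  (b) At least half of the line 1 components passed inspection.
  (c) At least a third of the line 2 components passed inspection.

3

(a) line 4: |A| = 6, |A ∩ B| = 5; needs |A ∩ B| / |A| ≥ 3/4 — true.
(b) line 1: |A| = 7, |A ∩ B| = 4; needs |A ∩ B| ≥ |A ∖ B| — true.
(c) line 2: |A| = 5, |A ∩ B| = 3; needs |A ∩ B| / |A| ≥ 1/3 — true.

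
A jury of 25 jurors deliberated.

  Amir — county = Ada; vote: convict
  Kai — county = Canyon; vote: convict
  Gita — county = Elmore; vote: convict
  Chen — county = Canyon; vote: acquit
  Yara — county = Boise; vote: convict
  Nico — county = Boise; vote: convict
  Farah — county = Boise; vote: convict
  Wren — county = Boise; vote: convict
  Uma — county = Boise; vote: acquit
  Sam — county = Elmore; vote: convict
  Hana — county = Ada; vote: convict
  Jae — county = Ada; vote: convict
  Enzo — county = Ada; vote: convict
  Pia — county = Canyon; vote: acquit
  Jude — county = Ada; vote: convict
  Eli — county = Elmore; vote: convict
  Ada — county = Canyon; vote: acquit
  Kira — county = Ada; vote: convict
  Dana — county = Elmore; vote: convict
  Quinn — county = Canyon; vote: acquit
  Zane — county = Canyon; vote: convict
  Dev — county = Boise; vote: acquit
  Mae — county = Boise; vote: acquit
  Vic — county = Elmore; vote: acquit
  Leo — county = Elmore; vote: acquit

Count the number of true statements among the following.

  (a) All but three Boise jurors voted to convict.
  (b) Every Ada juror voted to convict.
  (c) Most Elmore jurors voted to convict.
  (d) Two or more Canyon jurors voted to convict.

(a) Boise: |A| = 7, |A ∩ B| = 4; needs |A ∖ B| = 3 — true.
(b) Ada: |A| = 6, |A ∩ B| = 6; needs A ⊆ B, i.e. every element of A is in B (|A ∖ B| = 0) — true.
(c) Elmore: |A| = 6, |A ∩ B| = 4; needs |A ∩ B| > |A ∖ B| — true.
(d) Canyon: |A| = 6, |A ∩ B| = 2; needs |A ∩ B| ≥ 2 — true.

4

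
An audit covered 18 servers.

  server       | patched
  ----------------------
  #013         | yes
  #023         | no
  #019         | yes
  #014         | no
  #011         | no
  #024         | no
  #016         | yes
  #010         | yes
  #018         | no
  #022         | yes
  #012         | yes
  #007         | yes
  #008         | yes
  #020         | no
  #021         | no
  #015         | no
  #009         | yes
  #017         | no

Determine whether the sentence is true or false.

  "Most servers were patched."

'Most servers were patched' holds iff |A ∩ B| > |A ∖ B|.
|A| = 18, |A ∩ B| = 9, |A ∖ B| = 9.
9 = 9, so the statement is false.

False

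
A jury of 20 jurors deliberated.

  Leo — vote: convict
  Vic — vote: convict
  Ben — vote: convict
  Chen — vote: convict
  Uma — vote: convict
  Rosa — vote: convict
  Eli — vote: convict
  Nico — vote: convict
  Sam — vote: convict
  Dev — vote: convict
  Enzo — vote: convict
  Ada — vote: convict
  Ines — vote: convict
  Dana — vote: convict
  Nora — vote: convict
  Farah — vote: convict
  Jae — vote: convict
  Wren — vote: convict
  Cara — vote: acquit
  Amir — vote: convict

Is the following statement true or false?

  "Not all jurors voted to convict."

The determiner here denotes the relation: A ⊄ B (|A ∖ B| ≥ 1).
|A| = 20, |A ∩ B| = 19, |A ∖ B| = 1.
So the statement is true.

True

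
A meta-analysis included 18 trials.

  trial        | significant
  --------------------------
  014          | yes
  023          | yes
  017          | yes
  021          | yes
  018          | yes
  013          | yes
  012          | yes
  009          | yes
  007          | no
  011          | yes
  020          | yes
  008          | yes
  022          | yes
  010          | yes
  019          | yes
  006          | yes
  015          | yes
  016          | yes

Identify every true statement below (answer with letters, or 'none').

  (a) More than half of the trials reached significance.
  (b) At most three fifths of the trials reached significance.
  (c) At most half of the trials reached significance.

(a)

|A| = 18, |A ∩ B| = 17, |A ∖ B| = 1.
(a) |A ∩ B| > |A ∖ B|: holds.
(b) |A ∩ B| / |A| ≤ 3/5: fails.
(c) |A ∩ B| ≤ |A ∖ B|: fails.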